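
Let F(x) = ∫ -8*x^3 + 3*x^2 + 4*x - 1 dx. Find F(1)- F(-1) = 0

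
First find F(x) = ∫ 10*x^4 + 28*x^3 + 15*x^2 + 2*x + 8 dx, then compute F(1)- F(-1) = 30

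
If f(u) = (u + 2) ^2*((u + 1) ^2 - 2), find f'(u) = 4*u^3 + 18*u^2 + 22*u + 4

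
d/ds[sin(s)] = cos(s)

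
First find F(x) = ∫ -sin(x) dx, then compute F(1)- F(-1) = 0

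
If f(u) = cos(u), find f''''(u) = cos(u)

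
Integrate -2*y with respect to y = -y^2 + C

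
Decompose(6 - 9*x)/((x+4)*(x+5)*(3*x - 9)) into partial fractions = 17/(8*(x + 5)) - 2/(x + 4) - 1/(8*(x - 3))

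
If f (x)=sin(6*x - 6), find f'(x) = 6*cos(6*x - 6)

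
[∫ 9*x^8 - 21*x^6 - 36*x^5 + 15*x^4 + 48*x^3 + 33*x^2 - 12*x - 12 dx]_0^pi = 8 + (-pi - 2 + pi^3)^3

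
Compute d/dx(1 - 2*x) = -2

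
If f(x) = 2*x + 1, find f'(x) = 2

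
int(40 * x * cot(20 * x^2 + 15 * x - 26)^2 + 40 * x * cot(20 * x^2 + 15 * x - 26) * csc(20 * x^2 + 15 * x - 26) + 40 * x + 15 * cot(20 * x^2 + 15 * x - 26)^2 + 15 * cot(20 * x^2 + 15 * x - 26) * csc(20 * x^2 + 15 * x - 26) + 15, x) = -cot(20*x^2 + 15*x - 26) - csc(20*x^2 + 15*x - 26) + C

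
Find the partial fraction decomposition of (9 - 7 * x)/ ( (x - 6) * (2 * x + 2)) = -8/(7*(x + 1)) - 33/(14*(x - 6))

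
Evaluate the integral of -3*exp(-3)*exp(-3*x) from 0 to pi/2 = -exp(-3) + exp(-3*pi/2 - 3)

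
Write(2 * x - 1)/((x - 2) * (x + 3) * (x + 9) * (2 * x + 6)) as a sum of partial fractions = 19/(792*(x + 9)) - 53/(1800*(x + 3)) + 7/(60*(x + 3)^2) + 3/(550*(x - 2))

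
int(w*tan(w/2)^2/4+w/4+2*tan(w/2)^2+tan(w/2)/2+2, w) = (w/2 + 4)*tan(w/2) + C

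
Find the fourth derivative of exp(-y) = exp(-y)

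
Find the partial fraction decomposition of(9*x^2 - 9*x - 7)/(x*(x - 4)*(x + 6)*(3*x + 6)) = -371/(720*(x + 6)) + 47/(144*(x + 2)) + 101/(720*(x - 4)) + 7/(144*x)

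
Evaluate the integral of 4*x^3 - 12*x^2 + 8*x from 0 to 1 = 1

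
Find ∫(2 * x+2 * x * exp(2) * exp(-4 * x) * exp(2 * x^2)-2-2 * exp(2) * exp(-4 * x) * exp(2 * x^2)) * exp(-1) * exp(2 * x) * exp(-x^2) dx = 2*sinh((x - 1)^2) + C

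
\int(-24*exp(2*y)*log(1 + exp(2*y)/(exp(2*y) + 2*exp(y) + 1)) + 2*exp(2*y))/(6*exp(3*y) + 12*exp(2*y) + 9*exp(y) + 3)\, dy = -2*log(1 + exp(2*y)/(exp(y) + 1)^2)^2 + log(1 + exp(2*y)/(exp(y) + 1)^2)/3 + C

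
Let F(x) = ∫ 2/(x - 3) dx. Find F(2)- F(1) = -log(4)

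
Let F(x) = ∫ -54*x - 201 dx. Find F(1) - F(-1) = -402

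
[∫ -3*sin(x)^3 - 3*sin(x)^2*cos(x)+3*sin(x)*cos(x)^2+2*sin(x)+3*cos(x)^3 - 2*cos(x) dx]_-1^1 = -cos(1) + sqrt(2)*cos(pi/4 + 1) + sin(3)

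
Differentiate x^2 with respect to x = 2*x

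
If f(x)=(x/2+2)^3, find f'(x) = 3*x^2/8 + 3*x + 6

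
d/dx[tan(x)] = cos(x)^(-2)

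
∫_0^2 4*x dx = 8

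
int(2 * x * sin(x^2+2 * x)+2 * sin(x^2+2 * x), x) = -cos(x*(x + 2)) + C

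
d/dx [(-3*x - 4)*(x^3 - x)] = -12*x^3 - 12*x^2 + 6*x + 4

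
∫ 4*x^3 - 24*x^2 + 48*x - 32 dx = x^4 - 8*x^3 + 24*x^2 - 32*x + C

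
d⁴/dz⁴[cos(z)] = cos(z)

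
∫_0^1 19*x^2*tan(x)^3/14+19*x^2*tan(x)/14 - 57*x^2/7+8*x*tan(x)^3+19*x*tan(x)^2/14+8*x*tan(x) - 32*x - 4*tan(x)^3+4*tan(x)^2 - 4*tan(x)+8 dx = -75/7 + 75*tan(1)^2/28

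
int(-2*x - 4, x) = -x^2 - 4*x + C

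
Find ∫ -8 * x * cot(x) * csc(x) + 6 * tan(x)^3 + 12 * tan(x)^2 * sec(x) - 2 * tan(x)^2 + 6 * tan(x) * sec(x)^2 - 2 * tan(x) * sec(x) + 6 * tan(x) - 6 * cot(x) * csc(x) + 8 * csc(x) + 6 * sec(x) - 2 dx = (8*x + 6)*csc(x) + 3*(tan(x) + sec(x))^2 - 2*tan(x) - 2*sec(x) + C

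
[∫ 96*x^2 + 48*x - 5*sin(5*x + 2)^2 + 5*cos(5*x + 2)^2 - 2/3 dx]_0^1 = -sin(4)/2 + sin(14)/2 + 166/3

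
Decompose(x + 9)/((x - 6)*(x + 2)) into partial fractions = -7/(8*(x + 2)) + 15/(8*(x - 6))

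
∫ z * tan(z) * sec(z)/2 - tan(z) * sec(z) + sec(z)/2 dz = (z/2 - 1)*sec(z) + C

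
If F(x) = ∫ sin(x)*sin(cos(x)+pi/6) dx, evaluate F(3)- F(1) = -cos(pi/6 + cos(1)) + cos(cos(3) + pi/6)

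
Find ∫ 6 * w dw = 3*w^2 + C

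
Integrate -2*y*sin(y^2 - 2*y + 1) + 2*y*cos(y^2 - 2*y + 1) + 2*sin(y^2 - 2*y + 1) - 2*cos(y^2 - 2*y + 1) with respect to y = sin((y - 1)^2) + cos((y - 1)^2) + C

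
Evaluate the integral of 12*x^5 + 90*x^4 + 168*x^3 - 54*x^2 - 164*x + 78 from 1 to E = -24 + 2*exp(2) + 6*E + 2*(-2 + exp(2) + 3*E)^3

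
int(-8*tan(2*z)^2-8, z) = -4*tan(2*z) + C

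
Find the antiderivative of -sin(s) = cos(s) + C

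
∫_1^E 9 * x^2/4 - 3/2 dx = -3*E/2 + 3/4 + 3*exp(3)/4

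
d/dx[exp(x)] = exp(x)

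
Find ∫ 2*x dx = x^2 + C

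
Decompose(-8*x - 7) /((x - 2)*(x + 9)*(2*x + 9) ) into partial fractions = -116/(117*(2*x + 9)) + 65/(99*(x + 9)) - 23/(143*(x - 2))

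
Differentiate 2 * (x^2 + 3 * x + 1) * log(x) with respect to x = (4*x^2*log(x) + 2*x^2 + 6*x*log(x) + 6*x + 2)/x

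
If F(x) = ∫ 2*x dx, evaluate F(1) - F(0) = 1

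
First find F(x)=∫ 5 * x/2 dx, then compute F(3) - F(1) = 10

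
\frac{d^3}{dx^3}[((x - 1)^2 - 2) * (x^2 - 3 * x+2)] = 24*x - 30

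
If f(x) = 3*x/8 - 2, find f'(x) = 3/8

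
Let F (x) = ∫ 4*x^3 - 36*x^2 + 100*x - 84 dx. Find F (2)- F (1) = -3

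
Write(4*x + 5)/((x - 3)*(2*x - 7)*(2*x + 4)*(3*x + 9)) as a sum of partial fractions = 76/(429*(2*x - 7)) + 7/(468*(x + 3)) - 1/(110*(x + 2)) - 17/(180*(x - 3))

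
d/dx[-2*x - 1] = -2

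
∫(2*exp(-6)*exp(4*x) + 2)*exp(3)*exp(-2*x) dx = 2*sinh(2*x - 3) + C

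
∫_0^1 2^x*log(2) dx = 1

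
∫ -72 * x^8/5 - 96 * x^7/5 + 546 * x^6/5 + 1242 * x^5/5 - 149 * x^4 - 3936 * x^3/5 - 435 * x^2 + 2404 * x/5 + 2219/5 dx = -8*x^9/5 - 12*x^8/5 + 78*x^7/5 + 207*x^6/5 - 149*x^5/5 - 984*x^4/5 - 145*x^3 + 1202*x^2/5 + 2219*x/5 + C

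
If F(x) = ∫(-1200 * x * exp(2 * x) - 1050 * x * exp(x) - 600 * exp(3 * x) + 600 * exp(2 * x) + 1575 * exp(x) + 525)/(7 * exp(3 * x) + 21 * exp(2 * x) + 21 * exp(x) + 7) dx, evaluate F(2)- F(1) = -150*exp(2)/(1 + exp(2)) - 75*exp(4)/(7*(1 + exp(2))^2) + 75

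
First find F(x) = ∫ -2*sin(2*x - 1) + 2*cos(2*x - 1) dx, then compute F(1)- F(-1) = sin(3) + cos(1) + sin(1) - cos(3)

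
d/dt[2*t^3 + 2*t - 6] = 6*t^2 + 2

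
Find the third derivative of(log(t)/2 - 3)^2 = (2*log(t) - 15)/(2*t^3)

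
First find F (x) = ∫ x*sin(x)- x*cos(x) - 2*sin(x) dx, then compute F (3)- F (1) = -2*sin(3) - 2*cos(3)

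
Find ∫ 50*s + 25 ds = 25*s^2 + 25*s + C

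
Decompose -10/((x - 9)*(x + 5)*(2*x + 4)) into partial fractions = -5/(42*(x + 5)) + 5/(33*(x + 2)) - 5/(154*(x - 9))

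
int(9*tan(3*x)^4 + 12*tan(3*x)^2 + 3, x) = tan(3*x)/cos(3*x)^2 + C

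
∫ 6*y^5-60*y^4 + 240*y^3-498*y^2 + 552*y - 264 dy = y^6 - 12*y^5 + 60*y^4 - 166*y^3 + 276*y^2 - 264*y + C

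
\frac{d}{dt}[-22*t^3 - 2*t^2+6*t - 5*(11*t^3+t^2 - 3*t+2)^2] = -3630*t^5 - 550*t^4 + 1300*t^3 - 636*t^2 - 134*t + 66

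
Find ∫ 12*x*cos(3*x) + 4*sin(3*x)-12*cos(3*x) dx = (4*x - 4)*sin(3*x) + C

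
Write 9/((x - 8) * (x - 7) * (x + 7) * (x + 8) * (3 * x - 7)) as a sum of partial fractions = 729/(206584*(3*x - 7)) + 3/(2480*(x + 8)) - 3/(1960*(x + 7)) - 3/(980*(x - 7)) + 3/(1360*(x - 8))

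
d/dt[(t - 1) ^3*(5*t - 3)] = 20*t^3 - 54*t^2 + 48*t - 14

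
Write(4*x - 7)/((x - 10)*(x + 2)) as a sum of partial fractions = 5/(4*(x + 2)) + 11/(4*(x - 10))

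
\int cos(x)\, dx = sin(x) + C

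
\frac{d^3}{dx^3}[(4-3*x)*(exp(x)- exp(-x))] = (-3*x*exp(2*x) - 3*x - 5*exp(2*x) + 13)*exp(-x)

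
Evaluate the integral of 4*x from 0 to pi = 2*pi^2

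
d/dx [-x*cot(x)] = x*cot(x)^2 + x - cot(x)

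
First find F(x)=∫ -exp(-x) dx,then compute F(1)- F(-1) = -E + exp(-1)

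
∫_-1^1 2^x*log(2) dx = 3/2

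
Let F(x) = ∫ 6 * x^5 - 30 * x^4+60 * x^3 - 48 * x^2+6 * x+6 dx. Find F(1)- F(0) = 3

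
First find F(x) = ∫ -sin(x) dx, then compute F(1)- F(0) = -1 + cos(1)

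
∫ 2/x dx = 2*log(x) + C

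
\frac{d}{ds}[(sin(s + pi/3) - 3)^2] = -6*cos(s + pi/3) + cos(2*s + pi/6)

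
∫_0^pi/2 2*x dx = pi^2/4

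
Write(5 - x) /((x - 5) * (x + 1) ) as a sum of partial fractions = -1/(x + 1)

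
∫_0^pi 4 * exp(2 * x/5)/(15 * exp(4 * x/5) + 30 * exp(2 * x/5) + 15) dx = -1/3 + 2*exp(2*pi/5)/(3*(1 + exp(2*pi/5)))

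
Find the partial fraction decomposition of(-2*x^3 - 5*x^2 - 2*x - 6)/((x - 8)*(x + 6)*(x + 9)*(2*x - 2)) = -71/(68*(x + 9)) + 43/(98*(x + 6)) + 3/(196*(x - 1)) - 683/(1666*(x - 8))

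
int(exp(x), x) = exp(x) + C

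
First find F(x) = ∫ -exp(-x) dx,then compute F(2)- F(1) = -exp(-1) + exp(-2)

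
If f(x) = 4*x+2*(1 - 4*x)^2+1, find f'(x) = 64*x - 12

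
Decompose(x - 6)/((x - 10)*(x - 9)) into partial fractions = -3/(x - 9) + 4/(x - 10)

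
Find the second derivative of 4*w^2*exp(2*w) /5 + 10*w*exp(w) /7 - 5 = 16*w^2*exp(2*w)/5 + 32*w*exp(2*w)/5 + 10*w*exp(w)/7 + 8*exp(2*w)/5 + 20*exp(w)/7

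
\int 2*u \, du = u^2 + C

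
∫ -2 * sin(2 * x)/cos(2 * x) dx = log(cos(2*x)) + C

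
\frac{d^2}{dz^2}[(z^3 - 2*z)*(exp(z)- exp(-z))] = (z^3*exp(2*z) - z^3 + 6*z^2*exp(2*z) + 6*z^2 + 4*z*exp(2*z) - 4*z - 4*exp(2*z) - 4)*exp(-z)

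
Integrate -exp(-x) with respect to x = exp(-x) + C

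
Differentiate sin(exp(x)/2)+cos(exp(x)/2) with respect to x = sqrt(2)*exp(x)*cos(exp(x)/2 + pi/4)/2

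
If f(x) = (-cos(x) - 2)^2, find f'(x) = -2*(cos(x) + 2)*sin(x)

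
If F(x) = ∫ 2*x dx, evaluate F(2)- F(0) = 4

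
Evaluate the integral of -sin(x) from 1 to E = cos(E) - cos(1)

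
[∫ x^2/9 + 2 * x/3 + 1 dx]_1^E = -64/27 + (E/3 + 1)^3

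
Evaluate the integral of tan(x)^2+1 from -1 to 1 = 2*tan(1)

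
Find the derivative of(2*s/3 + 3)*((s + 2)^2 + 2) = 2*s^2 + 34*s/3 + 16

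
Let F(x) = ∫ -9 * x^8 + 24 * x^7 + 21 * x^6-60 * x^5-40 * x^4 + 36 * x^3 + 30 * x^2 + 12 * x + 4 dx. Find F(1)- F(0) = 16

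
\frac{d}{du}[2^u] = 2^u*log(2)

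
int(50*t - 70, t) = 25*t^2 - 70*t + C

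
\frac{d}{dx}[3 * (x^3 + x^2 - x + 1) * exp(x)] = 3*x^3*exp(x) + 12*x^2*exp(x) + 3*x*exp(x)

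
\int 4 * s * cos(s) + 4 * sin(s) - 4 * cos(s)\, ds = (4*s - 4)*sin(s) + C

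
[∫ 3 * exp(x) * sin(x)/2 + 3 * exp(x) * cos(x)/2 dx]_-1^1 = 3*(exp(-1) + E)*sin(1)/2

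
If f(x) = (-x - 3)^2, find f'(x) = 2*x + 6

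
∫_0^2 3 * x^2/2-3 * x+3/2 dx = 1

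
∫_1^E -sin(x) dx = cos(E) - cos(1)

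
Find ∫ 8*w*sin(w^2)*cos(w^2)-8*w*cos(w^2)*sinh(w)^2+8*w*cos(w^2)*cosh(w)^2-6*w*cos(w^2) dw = (2*sin(w^2) + 1)*sin(w^2) + C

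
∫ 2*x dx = x^2 + C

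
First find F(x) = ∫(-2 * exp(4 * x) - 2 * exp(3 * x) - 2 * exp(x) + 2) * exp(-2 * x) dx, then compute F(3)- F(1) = -(-exp(-3) + exp(3))^2 - 2*exp(3) - 2*exp(-1) + 2*exp(-3) + 2*E + (E - exp(-1))^2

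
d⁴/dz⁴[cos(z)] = cos(z)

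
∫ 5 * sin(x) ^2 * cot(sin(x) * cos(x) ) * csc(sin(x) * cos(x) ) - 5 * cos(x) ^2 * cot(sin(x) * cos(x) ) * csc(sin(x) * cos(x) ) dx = 5*csc(sin(2*x)/2) + C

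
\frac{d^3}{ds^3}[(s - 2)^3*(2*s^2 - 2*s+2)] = 120*s^2 - 336*s + 228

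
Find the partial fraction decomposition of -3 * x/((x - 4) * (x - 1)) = 1/(x - 1) - 4/(x - 4)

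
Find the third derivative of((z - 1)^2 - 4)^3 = 120*z^3 - 360*z^2 + 72*z + 168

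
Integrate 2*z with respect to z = z^2 + C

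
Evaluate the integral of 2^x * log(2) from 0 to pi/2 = -1 + 2^(pi/2)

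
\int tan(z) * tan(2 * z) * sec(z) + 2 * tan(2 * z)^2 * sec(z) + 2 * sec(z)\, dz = tan(2*z)*sec(z) + C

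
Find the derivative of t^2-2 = 2*t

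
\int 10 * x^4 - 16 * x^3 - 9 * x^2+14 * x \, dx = 2*x^5 - 4*x^4 - 3*x^3 + 7*x^2 + C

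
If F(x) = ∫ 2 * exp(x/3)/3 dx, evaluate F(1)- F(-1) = -2*exp(-1/3) + 2*exp(1/3)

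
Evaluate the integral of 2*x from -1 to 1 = 0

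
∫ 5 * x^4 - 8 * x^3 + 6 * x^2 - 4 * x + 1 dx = x^5 - 2*x^4 + 2*x^3 - 2*x^2 + x + C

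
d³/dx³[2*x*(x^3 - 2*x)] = 48*x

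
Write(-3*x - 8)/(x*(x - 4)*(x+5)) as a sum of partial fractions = 7/(45*(x + 5)) - 5/(9*(x - 4)) + 2/(5*x)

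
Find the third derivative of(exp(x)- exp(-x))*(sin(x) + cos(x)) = -4*(exp(2*x)*sin(x) + cos(x))*exp(-x)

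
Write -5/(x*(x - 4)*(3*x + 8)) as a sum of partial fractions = -9/(32*(3*x + 8)) - 1/(16*(x - 4)) + 5/(32*x)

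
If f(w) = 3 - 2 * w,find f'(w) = -2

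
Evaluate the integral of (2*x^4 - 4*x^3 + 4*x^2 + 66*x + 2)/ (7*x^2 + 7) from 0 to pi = -2*pi^2/7 + 2*pi/7 + 2*pi^3/21 + 5*log(1 + pi^2)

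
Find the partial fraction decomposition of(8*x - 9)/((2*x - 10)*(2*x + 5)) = 29/(15*(2*x + 5)) + 31/(30*(x - 5))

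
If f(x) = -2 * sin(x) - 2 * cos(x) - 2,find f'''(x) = -2*sin(x) + 2*cos(x)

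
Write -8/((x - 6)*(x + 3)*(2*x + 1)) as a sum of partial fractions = 32/(65*(2*x + 1)) - 8/(45*(x + 3)) - 8/(117*(x - 6))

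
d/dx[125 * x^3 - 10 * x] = 375*x^2 - 10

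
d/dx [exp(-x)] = -exp(-x)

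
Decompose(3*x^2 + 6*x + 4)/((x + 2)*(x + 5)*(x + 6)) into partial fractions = 19/(x + 6) - 49/(3*(x + 5)) + 1/(3*(x + 2))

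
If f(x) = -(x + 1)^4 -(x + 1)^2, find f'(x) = -4*x^3 - 12*x^2 - 14*x - 6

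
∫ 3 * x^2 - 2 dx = x^3 - 2*x + C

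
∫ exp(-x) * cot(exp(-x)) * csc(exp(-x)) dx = csc(exp(-x)) + C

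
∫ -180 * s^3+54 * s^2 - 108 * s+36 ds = -45*s^4 + 18*s^3 - 54*s^2 + 36*s + C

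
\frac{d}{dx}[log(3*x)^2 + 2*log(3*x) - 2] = (2*log(x) + 2 + 2*log(3))/x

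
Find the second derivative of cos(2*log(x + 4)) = 2*(sin(2*log(x + 4)) - 2*cos(2*log(x + 4)))/(x^2 + 8*x + 16)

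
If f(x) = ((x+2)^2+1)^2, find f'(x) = 4*x^3 + 24*x^2 + 52*x + 40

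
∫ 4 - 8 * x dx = -4*x^2 + 4*x + C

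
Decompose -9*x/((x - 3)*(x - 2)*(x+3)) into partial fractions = 9/(10*(x + 3)) + 18/(5*(x - 2)) - 9/(2*(x - 3))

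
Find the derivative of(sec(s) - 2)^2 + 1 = 2*(-2 + 1/cos(s))*sin(s)/cos(s)^2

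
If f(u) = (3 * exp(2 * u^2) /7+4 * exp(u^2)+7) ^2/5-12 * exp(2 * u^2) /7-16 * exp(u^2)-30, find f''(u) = 576*u^2*exp(4*u^2)/245 + 864*u^2*exp(3*u^2)/35 + 1504*u^2*exp(2*u^2)/35 - 96*u^2*exp(u^2)/5 + 72*exp(4*u^2)/245 + 144*exp(3*u^2)/35 + 376*exp(2*u^2)/35 - 48*exp(u^2)/5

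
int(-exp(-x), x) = exp(-x) + C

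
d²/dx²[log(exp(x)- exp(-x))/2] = -2*exp(2*x)/(exp(4*x) - 2*exp(2*x) + 1)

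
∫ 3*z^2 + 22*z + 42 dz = z^3 + 11*z^2 + 42*z + C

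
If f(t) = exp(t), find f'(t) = exp(t)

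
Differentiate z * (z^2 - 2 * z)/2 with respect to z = 3*z^2/2 - 2*z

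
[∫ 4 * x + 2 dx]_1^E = -6 - 2*E + 2*(-E - 1)^2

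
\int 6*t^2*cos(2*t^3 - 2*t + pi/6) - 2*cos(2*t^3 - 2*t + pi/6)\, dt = sin(2*t^3 - 2*t + pi/6) + C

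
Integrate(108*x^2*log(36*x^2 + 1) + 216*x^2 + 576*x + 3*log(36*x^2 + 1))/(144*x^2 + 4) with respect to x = (3*x + 8)*log(36*x^2 + 1)/4 + C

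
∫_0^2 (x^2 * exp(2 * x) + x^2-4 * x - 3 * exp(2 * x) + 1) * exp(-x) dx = -exp(2) + exp(-2)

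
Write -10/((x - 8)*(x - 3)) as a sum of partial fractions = 2/(x - 3) - 2/(x - 8)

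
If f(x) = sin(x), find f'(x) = cos(x)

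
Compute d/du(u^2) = 2*u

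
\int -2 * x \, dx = -x^2 + C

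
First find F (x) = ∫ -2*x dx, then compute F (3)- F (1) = -8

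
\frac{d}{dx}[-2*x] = -2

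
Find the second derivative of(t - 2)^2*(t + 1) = 6*t - 6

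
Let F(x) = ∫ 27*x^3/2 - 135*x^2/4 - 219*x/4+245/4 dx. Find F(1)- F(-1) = 100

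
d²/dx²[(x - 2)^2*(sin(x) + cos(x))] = -x^2*sin(x) - x^2*cos(x) + 8*x*cos(x) + 6*sin(x) - 10*cos(x)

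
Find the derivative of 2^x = 2^x*log(2)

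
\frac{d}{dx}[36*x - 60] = 36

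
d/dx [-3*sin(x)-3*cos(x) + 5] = 3*sin(x) - 3*cos(x)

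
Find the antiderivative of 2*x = x^2 + C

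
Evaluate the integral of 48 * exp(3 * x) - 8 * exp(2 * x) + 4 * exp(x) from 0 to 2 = -4*exp(4) - 16 + 4*exp(2) + 16*exp(6)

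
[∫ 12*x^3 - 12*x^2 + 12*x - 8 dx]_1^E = 3 + (-4 + 3*E)*(2*E + exp(3))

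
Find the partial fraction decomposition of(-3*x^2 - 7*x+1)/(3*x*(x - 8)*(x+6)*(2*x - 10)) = 65/(5544*(x + 6)) + 109/(990*(x - 5)) - 247/(2016*(x - 8)) + 1/(1440*x)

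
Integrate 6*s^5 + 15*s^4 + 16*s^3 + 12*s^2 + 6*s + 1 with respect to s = s^6 + 3*s^5 + 4*s^4 + 4*s^3 + 3*s^2 + s + C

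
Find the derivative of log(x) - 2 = 1/x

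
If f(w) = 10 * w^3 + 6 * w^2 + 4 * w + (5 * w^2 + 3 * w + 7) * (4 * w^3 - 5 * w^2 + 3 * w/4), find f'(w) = 100*w^4 - 52*w^3 + 321*w^2/4 - 107*w/2 + 37/4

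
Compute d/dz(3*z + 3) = 3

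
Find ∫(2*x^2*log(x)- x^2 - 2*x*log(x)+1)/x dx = (x - 1)^2*(log(x) - 1) + C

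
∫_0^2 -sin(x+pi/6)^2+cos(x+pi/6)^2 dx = sin(pi/3 + 4)/2 - sqrt(3)/4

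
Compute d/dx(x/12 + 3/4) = 1/12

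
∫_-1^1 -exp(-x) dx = -E + exp(-1)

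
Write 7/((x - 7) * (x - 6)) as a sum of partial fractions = -7/(x - 6) + 7/(x - 7)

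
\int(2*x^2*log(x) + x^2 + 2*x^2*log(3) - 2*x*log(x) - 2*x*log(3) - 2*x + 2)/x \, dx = ((x - 1)^2 + 1)*log(3*x) + C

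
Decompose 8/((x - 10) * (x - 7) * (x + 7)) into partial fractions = 4/(119*(x + 7)) - 4/(21*(x - 7)) + 8/(51*(x - 10))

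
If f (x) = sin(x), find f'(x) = cos(x)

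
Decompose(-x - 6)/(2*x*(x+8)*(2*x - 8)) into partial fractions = 1/(192*(x + 8)) - 5/(96*(x - 4)) + 3/(64*x)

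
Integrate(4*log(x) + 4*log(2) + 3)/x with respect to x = (2*log(2*x) + 3)*log(2*x) + C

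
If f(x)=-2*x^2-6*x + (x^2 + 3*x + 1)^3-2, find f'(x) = 6*x^5 + 45*x^4 + 120*x^3 + 135*x^2 + 56*x + 3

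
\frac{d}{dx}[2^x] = 2^x*log(2)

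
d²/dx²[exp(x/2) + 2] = exp(x/2)/4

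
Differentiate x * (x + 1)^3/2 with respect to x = 2*x^3 + 9*x^2/2 + 3*x + 1/2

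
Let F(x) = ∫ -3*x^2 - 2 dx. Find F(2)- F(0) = -12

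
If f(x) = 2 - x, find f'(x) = -1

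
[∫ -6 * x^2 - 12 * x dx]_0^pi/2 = (-pi - 2)*(-2 + pi^2/4 + pi) - 4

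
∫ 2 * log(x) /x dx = log(x)^2 + C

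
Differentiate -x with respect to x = -1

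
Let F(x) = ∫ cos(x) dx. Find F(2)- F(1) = -sin(1) + sin(2)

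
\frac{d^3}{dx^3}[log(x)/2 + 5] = x^(-3)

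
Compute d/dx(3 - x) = -1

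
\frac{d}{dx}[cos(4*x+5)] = -4*sin(4*x + 5)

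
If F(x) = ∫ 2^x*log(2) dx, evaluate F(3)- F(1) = 6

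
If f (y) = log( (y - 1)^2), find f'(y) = 2/(y - 1)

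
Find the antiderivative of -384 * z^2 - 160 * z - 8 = -128*z^3 - 80*z^2 - 8*z + C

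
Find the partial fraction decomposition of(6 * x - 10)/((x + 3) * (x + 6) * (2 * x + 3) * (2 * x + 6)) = -76/(81*(2*x + 3)) + 23/(81*(x + 6)) + 5/(27*(x + 3)) + 14/(9*(x + 3)^2)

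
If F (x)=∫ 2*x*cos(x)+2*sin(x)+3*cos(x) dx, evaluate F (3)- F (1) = -5*sin(1) + 9*sin(3)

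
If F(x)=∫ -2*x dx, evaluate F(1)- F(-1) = 0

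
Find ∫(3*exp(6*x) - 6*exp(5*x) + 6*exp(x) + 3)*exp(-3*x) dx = (-(1 - exp(x))*exp(x) - 1)^3*exp(-3*x) + C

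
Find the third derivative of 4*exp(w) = 4*exp(w)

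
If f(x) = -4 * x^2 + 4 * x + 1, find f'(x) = 4 - 8*x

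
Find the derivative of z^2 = 2*z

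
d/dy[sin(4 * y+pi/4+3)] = 4*cos(4*y + pi/4 + 3)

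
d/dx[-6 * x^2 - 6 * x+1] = -12*x - 6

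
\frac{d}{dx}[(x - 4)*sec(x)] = x*tan(x)*sec(x) - 4*tan(x)*sec(x) + sec(x)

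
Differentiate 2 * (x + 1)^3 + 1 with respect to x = 6*x^2 + 12*x + 6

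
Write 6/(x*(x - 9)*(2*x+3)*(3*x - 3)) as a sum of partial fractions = -16/(315*(2*x + 3)) - 1/(20*(x - 1)) + 1/(756*(x - 9)) + 2/(27*x)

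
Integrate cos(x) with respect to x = sin(x) + C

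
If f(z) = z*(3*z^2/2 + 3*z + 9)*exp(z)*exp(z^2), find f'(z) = 3*z^4*exp(z^2 + z) + 15*z^3*exp(z^2 + z)/2 + 51*z^2*exp(z^2 + z)/2 + 15*z*exp(z^2 + z) + 9*exp(z^2 + z)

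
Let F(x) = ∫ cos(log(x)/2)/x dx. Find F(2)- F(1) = 2*sin(log(2)/2)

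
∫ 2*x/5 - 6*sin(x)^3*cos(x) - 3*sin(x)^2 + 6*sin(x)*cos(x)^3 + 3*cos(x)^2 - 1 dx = x^2/5 - x + 3*sin(2*x)/2 - 3*cos(4*x)/8 + C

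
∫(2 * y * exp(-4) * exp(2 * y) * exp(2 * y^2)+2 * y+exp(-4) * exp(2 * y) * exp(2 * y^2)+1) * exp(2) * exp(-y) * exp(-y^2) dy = 2*sinh(y^2 + y - 2) + C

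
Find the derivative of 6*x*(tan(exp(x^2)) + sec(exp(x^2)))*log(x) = 6*(4*x^2*exp(x^2)*log(x)*sin(exp(x^2)) + 4*x^2*exp(x^2)*log(x) + log(x)*sin(2*exp(x^2)) + 2*log(x)*cos(exp(x^2)) + sin(2*exp(x^2)) + 2*cos(exp(x^2)))/(cos(2*exp(x^2)) + 1)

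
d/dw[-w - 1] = -1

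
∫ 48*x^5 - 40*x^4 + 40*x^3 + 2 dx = 8*x^6 - 8*x^5 + 10*x^4 + 2*x + C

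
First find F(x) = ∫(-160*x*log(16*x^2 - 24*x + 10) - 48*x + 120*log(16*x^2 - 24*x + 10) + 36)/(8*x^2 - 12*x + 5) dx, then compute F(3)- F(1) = -5*log(82)^2 - 3*log(82) + 3*log(2) + 5*log(2)^2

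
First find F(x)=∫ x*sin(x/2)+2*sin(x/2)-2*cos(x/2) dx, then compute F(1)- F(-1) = -4*cos(1/2)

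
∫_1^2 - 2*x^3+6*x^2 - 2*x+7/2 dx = 7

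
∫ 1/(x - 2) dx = log(2 - x) + C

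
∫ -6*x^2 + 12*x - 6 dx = -2*x^3 + 6*x^2 - 6*x + C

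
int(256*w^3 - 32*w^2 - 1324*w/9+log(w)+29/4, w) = w*(2304*w^3 - 384*w^2 - 2648*w + 36*log(w) + 225)/36 + C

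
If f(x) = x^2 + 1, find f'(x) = 2*x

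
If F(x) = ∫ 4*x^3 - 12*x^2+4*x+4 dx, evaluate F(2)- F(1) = -3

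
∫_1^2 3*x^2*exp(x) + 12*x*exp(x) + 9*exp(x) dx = -12*E + 27*exp(2)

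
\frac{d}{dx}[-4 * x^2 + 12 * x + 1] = 12 - 8*x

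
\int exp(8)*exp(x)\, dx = exp(x + 8) + C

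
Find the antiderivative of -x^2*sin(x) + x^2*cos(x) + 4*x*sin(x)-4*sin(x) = sqrt(2)*((x - 1)^2 + 1)*sin(x + pi/4) + C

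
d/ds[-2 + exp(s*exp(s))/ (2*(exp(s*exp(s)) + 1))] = (s*exp(s*exp(s) + s) + exp(s*exp(s) + s))/(2*exp(2*s*exp(s)) + 4*exp(s*exp(s)) + 2)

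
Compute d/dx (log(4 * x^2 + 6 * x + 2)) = (4*x + 3)/(2*x^2 + 3*x + 1)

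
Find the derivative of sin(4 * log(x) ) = 4*cos(4*log(x))/x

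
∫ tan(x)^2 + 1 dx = tan(x) + C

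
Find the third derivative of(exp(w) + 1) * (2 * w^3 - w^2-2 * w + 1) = 2*w^3*exp(w) + 17*w^2*exp(w) + 28*w*exp(w) + exp(w) + 12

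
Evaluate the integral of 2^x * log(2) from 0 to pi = -1 + 2^pi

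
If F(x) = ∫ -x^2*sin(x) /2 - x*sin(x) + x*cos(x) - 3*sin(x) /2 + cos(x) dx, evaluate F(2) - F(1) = 11*cos(2)/2 - 3*cos(1)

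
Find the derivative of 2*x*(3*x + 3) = 12*x + 6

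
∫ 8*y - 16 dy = 4*y^2 - 16*y + C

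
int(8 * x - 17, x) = 4*x^2 - 17*x + C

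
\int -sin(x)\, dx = cos(x) + C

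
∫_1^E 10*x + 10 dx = -20 + 5*(1 + E)^2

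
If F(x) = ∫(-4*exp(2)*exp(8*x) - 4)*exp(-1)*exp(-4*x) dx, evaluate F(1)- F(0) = -exp(5) - exp(-1) + exp(-5) + E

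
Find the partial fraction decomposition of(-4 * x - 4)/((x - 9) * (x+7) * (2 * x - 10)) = 1/(16*(x + 7)) + 1/(4*(x - 5)) - 5/(16*(x - 9))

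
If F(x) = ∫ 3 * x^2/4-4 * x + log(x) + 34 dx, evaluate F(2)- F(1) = 2*log(2) + 115/4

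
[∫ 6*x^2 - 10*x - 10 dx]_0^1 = -13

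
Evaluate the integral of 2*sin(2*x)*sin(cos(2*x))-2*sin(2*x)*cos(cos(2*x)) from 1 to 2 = sqrt(2)*(-sin(cos(2) + pi/4) + sin(cos(4) + pi/4))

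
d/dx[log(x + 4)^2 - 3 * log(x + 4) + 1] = (2*log(x + 4) - 3)/(x + 4)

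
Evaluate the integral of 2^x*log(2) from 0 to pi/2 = -1 + 2^(pi/2)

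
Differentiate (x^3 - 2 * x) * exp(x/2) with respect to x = x^3*exp(x/2)/2 + 3*x^2*exp(x/2) - x*exp(x/2) - 2*exp(x/2)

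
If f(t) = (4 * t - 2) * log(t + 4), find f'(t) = (4*t*log(t + 4) + 4*t + 16*log(t + 4) - 2)/(t + 4)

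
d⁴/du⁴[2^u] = 2^u*log(2)^4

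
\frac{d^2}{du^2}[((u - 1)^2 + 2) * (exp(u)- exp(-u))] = (u^2*exp(2*u) - u^2 + 2*u*exp(2*u) + 6*u + exp(2*u) - 9)*exp(-u)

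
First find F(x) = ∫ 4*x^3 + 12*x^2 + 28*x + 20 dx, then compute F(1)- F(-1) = 48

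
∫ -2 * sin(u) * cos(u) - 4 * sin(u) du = (cos(u) + 2)^2 + C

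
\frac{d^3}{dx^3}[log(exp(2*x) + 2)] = (-16*exp(4*x) + 32*exp(2*x))/(exp(6*x) + 6*exp(4*x) + 12*exp(2*x) + 8)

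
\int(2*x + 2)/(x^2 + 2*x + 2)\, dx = log((x + 1)^2 + 1) + C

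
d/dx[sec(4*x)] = 4*tan(4*x)*sec(4*x)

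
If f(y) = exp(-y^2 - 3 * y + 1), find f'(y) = (-2*y - 3)*exp(-y^2 - 3*y + 1)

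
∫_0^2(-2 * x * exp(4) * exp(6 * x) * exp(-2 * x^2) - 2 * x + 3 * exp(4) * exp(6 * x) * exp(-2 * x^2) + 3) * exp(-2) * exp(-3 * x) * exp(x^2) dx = -exp(2) - exp(-4) + exp(-2) + exp(4)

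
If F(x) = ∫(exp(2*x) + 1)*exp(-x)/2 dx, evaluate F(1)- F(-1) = E - exp(-1)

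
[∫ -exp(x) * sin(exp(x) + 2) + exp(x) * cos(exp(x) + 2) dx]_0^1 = sin(2 + E) - sin(3) + cos(2 + E) - cos(3)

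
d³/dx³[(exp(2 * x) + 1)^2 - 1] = 64*exp(4*x) + 16*exp(2*x)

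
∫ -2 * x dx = -x^2 + C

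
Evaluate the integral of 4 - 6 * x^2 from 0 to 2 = -8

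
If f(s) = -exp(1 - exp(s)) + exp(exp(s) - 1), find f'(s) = (exp(s) + exp(s + 2*exp(s) - 2))*exp(1 - exp(s))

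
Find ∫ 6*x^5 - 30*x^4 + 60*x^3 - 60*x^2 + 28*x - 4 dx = x^6 - 6*x^5 + 15*x^4 - 20*x^3 + 14*x^2 - 4*x + C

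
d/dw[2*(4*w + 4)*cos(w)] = -8*w*sin(w) - 8*sin(w) + 8*cos(w)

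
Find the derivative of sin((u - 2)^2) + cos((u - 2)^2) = -2*u*sin(u^2 - 4*u + 4) + 2*u*cos(u^2 - 4*u + 4) + 4*sin(u^2 - 4*u + 4) - 4*cos(u^2 - 4*u + 4)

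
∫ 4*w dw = 2*w^2 + C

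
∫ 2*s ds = s^2 + C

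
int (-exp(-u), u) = exp(-u) + C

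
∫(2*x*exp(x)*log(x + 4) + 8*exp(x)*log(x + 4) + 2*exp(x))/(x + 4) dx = 2*exp(x)*log(x + 4) + C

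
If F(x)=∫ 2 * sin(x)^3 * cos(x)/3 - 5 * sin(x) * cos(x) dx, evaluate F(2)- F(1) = -5*sin(2)^2/2 - sin(1)^4/6 + sin(2)^4/6 + 5*sin(1)^2/2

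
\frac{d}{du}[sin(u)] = cos(u)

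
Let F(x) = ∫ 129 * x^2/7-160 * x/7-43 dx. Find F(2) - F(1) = -240/7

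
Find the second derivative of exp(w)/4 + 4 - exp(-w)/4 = (exp(2*w) - 1)*exp(-w)/4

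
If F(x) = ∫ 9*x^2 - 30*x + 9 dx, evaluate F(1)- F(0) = -3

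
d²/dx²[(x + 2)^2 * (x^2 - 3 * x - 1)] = 12*x^2 + 6*x - 18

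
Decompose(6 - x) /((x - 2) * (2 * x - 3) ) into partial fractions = -9/(2*x - 3) + 4/(x - 2)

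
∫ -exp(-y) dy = exp(-y) + C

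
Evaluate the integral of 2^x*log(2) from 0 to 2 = 3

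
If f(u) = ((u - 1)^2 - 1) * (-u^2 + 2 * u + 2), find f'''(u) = 24 - 24*u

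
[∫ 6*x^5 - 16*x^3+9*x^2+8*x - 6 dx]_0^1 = -2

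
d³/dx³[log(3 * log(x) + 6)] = (2*log(x)^2 + 11*log(x) + 16)/(x^3*log(x)^3 + 6*x^3*log(x)^2 + 12*x^3*log(x) + 8*x^3)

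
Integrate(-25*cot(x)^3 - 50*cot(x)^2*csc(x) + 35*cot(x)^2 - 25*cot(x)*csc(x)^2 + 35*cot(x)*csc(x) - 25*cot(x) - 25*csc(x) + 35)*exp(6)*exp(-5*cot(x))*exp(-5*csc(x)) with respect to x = (-5*cot(x) - 5*csc(x) + 6)*exp(-5*cot(x) - 5*csc(x) + 6) + C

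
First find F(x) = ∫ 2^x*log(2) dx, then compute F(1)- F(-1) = 3/2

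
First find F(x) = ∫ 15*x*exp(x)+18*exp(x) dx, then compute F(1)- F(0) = -3 + 18*E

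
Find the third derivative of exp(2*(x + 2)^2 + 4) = 64*x^3*exp(2*x^2 + 8*x + 12) + 384*x^2*exp(2*x^2 + 8*x + 12) + 816*x*exp(2*x^2 + 8*x + 12) + 608*exp(2*x^2 + 8*x + 12)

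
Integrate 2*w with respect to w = w^2 + C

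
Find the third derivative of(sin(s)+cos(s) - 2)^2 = -8*cos(2*s) + 4*sqrt(2)*cos(s + pi/4)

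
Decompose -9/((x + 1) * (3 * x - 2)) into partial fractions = -27/(5*(3*x - 2)) + 9/(5*(x + 1))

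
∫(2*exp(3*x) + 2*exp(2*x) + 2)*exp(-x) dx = 2*(exp(x) + 2)*sinh(x) + C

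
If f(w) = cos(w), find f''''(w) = cos(w)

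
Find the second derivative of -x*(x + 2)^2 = -6*x - 8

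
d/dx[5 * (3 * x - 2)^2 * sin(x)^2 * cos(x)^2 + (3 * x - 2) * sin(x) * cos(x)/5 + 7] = 45*x^2*sin(4*x)/2 - 45*x*(1 - cos(2*x))^2/2 - 30*x*sin(4*x) - 222*x*cos(2*x)/5 + 45*x + 15*(1 - cos(2*x))^2 + 3*sin(2*x)/10 + 10*sin(4*x) + 148*cos(2*x)/5 - 30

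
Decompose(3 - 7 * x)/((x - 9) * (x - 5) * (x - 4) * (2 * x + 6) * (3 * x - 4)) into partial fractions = 513/(52624*(3*x - 4)) + 1/(728*(x + 3)) - 5/(112*(x - 4)) + 1/(22*(x - 5)) - 1/(184*(x - 9))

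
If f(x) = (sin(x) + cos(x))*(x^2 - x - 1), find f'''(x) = x^2*sin(x) - x^2*cos(x) - 7*x*sin(x) - 5*x*cos(x) - 4*sin(x) + 10*cos(x)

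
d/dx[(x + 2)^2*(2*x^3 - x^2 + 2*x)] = 10*x^4 + 28*x^3 + 18*x^2 + 8*x + 8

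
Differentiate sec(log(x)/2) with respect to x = tan(log(x)/2)*sec(log(x)/2)/(2*x)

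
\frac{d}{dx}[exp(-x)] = -exp(-x)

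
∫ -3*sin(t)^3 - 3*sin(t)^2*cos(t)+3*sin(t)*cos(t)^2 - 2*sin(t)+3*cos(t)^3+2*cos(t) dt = sqrt(2)*(sin(2*t) + 3)*sin(t + pi/4) + C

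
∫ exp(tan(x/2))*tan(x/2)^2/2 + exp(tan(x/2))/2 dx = exp(tan(x/2)) + C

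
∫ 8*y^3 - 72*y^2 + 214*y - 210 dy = 2*y^4 - 24*y^3 + 107*y^2 - 210*y + C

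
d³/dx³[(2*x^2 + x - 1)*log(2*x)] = (4*x^2 - x - 2)/x^3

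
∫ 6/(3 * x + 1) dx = 2*log(-3*x - 1) + C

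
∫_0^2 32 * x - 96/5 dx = 128/5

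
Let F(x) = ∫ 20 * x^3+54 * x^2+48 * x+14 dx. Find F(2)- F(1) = 287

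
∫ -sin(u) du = cos(u) + C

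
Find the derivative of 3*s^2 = 6*s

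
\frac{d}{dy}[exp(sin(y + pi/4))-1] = exp(sin(y + pi/4))*cos(y + pi/4)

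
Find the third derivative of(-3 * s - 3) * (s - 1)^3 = 36 - 72*s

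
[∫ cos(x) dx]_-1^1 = 2*sin(1)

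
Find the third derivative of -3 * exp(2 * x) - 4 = -24*exp(2*x)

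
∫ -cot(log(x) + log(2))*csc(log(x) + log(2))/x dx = csc(log(2*x)) + C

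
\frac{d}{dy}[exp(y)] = exp(y)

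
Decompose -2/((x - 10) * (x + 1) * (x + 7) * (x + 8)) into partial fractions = 1/(63*(x + 8)) - 1/(51*(x + 7)) + 1/(231*(x + 1)) - 1/(1683*(x - 10))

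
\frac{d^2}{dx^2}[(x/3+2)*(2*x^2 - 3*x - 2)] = 4*x + 6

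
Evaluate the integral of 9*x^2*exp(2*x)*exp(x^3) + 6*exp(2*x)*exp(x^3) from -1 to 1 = -3*exp(-3) + 3*exp(3)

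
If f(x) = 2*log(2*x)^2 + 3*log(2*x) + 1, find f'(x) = (4*log(x) + 4*log(2) + 3)/x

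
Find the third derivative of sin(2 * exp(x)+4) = -8*exp(3*x)*cos(2*exp(x) + 4) - 12*exp(2*x)*sin(2*exp(x) + 4) + 2*exp(x)*cos(2*exp(x) + 4)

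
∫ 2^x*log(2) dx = 2^x + C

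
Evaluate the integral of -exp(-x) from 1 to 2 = -exp(-1) + exp(-2)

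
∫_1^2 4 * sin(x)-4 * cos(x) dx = 4*sqrt(2)*(-sin(pi/4 + 2) + sin(pi/4 + 1))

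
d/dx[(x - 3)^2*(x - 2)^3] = 5*x^4 - 48*x^3 + 171*x^2 - 268*x + 156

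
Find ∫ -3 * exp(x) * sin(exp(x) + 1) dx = 3*cos(exp(x) + 1) + C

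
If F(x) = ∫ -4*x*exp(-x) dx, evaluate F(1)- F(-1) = 8*exp(-1)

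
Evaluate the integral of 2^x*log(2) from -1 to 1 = 3/2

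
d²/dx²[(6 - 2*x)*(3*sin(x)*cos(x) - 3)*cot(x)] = 12*x*cos(2*x) + 12*x*cos(x)/sin(x)^3 + 12*sin(2*x) - 36*cos(2*x) - 12/sin(x)^2 - 36*cos(x)/sin(x)^3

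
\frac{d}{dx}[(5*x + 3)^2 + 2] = 50*x + 30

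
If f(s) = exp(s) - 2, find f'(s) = exp(s)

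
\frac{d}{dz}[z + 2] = 1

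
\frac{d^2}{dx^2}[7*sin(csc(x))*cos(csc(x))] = -14*sin(csc(x))^2*cot(x)^2*csc(x) - 7*sin(csc(x))^2*csc(x) - 28*sin(csc(x))*cos(csc(x))*cot(x)^2*csc(x)^2 + 14*cos(csc(x))^2*cot(x)^2*csc(x) + 7*cos(csc(x))^2*csc(x)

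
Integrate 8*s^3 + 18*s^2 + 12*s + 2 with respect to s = 2*s^4 + 6*s^3 + 6*s^2 + 2*s + C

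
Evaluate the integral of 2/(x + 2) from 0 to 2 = 2*log(2)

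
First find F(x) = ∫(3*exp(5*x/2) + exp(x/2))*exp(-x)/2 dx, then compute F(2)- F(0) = E*(-exp(-2) + exp(2))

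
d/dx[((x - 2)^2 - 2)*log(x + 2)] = (2*x^2*log(x + 2) + x^2 - 4*x - 8*log(x + 2) + 2)/(x + 2)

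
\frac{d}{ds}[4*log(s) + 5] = 4/s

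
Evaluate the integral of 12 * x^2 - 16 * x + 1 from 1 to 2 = 5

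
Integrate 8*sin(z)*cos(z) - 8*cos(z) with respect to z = 4*(sin(z) - 1)^2 + C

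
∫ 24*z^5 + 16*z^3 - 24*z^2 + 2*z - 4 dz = 4*z^6 + 4*z^4 - 8*z^3 + z^2 - 4*z + C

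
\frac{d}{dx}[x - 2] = 1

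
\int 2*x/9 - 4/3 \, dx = x^2/9 - 4*x/3 + C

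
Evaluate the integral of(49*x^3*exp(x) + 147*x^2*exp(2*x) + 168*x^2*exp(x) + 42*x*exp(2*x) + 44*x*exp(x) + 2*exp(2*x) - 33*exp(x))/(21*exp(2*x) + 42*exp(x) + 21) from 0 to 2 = 5/6 + 445*exp(2)/(21*(1 + exp(2)))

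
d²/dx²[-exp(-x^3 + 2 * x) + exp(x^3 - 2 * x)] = -9*x^4*exp(-x^3 + 2*x) + 9*x^4*exp(x^3 - 2*x) + 12*x^2*exp(-x^3 + 2*x) - 12*x^2*exp(x^3 - 2*x) + 6*x*exp(-x^3 + 2*x) + 6*x*exp(x^3 - 2*x) - 4*exp(-x^3 + 2*x) + 4*exp(x^3 - 2*x)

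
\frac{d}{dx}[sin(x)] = cos(x)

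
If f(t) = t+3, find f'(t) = 1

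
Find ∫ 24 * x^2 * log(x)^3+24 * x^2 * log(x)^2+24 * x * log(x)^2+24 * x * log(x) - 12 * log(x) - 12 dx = 4*x*(2*x^2*log(x)^2 + 3*x*log(x) - 3)*log(x) + C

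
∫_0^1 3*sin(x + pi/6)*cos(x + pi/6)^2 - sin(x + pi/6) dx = -sqrt(3)/8 - cos(pi/6 + 1)^3 + cos(pi/6 + 1)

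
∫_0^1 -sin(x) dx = -1 + cos(1)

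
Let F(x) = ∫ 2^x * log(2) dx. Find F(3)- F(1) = 6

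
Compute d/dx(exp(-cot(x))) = exp(-cot(x))/sin(x)^2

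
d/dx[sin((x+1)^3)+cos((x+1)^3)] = -3*x^2*sin(x^3 + 3*x^2 + 3*x + 1) + 3*x^2*cos(x^3 + 3*x^2 + 3*x + 1) - 6*x*sin(x^3 + 3*x^2 + 3*x + 1) + 6*x*cos(x^3 + 3*x^2 + 3*x + 1) - 3*sin(x^3 + 3*x^2 + 3*x + 1) + 3*cos(x^3 + 3*x^2 + 3*x + 1)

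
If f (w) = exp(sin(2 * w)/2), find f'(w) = exp(sin(2*w)/2)*cos(2*w)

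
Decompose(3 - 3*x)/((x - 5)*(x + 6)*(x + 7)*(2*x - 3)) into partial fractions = 4/(595*(2*x - 3)) - 2/(17*(x + 7)) + 7/(55*(x + 6)) - 1/(77*(x - 5))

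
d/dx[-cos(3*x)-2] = 3*sin(3*x)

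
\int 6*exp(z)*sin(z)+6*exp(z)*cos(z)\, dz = 6*exp(z)*sin(z) + C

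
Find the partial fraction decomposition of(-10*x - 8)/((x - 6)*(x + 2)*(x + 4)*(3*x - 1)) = 18/(91*(3*x - 1)) - 8/(65*(x + 4)) + 3/(28*(x + 2)) - 1/(20*(x - 6))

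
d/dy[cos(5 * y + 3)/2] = -5*sin(5*y + 3)/2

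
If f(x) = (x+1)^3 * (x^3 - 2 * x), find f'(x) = 6*x^5 + 15*x^4 + 4*x^3 - 15*x^2 - 12*x - 2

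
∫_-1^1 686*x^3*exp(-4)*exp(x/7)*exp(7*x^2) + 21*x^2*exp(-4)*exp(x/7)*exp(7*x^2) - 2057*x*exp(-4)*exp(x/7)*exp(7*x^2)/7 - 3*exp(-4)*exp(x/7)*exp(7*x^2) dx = -20*exp(20/7) + 22*exp(22/7)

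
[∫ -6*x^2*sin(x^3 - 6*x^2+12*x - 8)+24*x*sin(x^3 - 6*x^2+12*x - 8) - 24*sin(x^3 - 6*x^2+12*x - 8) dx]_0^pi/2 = -2*cos(8) + 2*cos((-2 + pi/2)^3)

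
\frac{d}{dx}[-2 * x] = -2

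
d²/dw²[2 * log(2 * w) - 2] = -2/w^2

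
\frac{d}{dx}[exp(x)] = exp(x)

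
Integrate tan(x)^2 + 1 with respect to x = tan(x) + C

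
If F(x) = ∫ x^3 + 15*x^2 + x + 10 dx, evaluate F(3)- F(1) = 174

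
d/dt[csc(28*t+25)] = -28*cot(28*t + 25)*csc(28*t + 25)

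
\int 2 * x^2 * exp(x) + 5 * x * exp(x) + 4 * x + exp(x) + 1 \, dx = x*(2*x + 1)*(exp(x) + 1) + C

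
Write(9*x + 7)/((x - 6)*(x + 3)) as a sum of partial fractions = 20/(9*(x + 3)) + 61/(9*(x - 6))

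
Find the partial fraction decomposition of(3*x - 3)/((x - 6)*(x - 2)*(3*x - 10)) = -63/(32*(3*x - 10)) + 3/(16*(x - 2)) + 15/(32*(x - 6))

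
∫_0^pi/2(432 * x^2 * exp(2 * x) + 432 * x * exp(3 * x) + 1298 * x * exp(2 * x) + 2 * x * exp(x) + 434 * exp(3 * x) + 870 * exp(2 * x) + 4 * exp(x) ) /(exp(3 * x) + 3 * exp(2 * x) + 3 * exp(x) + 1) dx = -55 + (6 + 3*pi)*exp(pi/2)/(3*(1 + exp(pi/2))) + 6*(6 + 3*pi)^2*exp(pi)/(1 + exp(pi/2))^2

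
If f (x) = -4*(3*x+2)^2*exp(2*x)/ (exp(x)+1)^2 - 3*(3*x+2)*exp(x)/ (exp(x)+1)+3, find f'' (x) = (72*x^2*exp(3*x) - 144*x^2*exp(2*x) - 183*x*exp(3*x) - 480*x*exp(2*x) - 9*x*exp(x) - 72*exp(4*x) - 316*exp(3*x) - 364*exp(2*x) - 24*exp(x))/(exp(4*x) + 4*exp(3*x) + 6*exp(2*x) + 4*exp(x) + 1)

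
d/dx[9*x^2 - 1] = 18*x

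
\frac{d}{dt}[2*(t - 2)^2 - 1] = 4*t - 8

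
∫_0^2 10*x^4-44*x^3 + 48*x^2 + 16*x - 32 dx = -16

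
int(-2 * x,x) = -x^2 + C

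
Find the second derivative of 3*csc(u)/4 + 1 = 3*(-1 + 2/sin(u)^2)/(4*sin(u))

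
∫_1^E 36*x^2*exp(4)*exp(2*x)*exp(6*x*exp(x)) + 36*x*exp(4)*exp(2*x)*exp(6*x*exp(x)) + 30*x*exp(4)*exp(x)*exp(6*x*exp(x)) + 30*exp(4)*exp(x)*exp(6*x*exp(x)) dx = -(4 + 6*E)*exp(4 + 6*E) + (4 + 6*exp(1 + E))*exp(4 + 6*E*exp(E))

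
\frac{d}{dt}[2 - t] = -1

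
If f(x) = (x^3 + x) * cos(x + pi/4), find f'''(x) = x^3*sin(x + pi/4) - 9*x^2*cos(x + pi/4) - 17*x*sin(x + pi/4) + 3*cos(x + pi/4)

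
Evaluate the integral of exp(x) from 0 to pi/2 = -1 + exp(pi/2)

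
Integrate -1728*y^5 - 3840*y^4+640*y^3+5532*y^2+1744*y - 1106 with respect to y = -288*y^6 - 768*y^5 + 160*y^4 + 1844*y^3 + 872*y^2 - 1106*y + C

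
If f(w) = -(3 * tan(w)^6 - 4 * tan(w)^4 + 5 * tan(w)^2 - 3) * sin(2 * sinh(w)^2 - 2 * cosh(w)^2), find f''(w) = -2*(63*tan(w)^8 + 68*tan(w)^6 - 4*tan(w)^4 - 4*tan(w)^2 + 5)*sin(2*sinh(w)^2 - 2*cosh(w)^2)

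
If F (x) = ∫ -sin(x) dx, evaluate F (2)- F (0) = -1 + cos(2)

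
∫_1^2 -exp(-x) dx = -exp(-1) + exp(-2)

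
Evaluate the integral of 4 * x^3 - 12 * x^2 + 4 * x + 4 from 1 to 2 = -3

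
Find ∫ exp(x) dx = exp(x) + C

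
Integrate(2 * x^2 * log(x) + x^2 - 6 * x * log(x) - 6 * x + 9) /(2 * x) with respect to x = (x - 3)^2*log(x)/2 + C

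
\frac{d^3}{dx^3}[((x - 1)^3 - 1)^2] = 120*x^3 - 360*x^2 + 360*x - 132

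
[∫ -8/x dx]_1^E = -8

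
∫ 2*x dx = x^2 + C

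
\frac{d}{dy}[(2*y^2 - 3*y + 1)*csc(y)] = (-2*y^2*cos(y)/sin(y) + 4*y + 3*y*cos(y)/sin(y) - 3 - cos(y)/sin(y))/sin(y)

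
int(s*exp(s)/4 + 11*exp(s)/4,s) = (s + 10)*exp(s)/4 + C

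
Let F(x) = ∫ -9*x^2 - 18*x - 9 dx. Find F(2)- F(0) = -78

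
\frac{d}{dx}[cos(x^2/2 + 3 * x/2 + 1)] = -(x + 3/2)*sin(x^2/2 + 3*x/2 + 1)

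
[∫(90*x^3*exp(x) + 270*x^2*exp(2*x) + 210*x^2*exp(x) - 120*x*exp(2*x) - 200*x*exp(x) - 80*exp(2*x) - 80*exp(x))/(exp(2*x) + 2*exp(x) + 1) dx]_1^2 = 50*E/(1 + E) + 320*exp(2)/(1 + exp(2))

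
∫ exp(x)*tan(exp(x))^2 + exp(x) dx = tan(exp(x)) + C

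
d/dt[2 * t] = 2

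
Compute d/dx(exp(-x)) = -exp(-x)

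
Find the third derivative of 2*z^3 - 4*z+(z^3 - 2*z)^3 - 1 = 504*z^6 - 1260*z^4 + 720*z^2 - 36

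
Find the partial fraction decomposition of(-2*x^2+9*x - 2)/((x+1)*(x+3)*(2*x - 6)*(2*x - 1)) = -8/(105*(2*x - 1)) + 47/(168*(x + 3)) - 13/(48*(x + 1)) + 7/(240*(x - 3))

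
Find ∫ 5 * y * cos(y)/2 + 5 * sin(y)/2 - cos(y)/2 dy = (5*y - 1)*sin(y)/2 + C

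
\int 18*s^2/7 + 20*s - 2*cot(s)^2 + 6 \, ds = 6*s^3/7 + 10*s^2 + 8*s + 2*cot(s) + C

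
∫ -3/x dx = -3*log(x) + C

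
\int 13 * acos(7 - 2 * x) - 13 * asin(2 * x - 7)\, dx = (13*x + 9)*(acos(7 - 2*x) - asin(2*x - 7)) + C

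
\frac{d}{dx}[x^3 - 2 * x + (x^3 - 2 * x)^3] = 9*x^8 - 42*x^6 + 60*x^4 - 21*x^2 - 2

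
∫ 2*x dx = x^2 + C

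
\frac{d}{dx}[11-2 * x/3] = -2/3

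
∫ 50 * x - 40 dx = 25*x^2 - 40*x + C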